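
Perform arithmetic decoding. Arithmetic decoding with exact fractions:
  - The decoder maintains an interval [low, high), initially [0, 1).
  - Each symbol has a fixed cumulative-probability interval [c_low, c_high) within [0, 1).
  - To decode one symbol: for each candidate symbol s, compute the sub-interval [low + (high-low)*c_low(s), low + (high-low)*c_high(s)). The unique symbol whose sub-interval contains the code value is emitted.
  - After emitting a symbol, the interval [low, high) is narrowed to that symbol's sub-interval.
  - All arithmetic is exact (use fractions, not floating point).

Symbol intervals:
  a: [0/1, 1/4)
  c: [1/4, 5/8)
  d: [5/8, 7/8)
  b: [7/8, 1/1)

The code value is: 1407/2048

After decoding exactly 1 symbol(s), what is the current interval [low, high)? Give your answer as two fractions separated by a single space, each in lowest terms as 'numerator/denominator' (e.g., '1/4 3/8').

Answer: 5/8 7/8

Derivation:
Step 1: interval [0/1, 1/1), width = 1/1 - 0/1 = 1/1
  'a': [0/1 + 1/1*0/1, 0/1 + 1/1*1/4) = [0/1, 1/4)
  'c': [0/1 + 1/1*1/4, 0/1 + 1/1*5/8) = [1/4, 5/8)
  'd': [0/1 + 1/1*5/8, 0/1 + 1/1*7/8) = [5/8, 7/8) <- contains code 1407/2048
  'b': [0/1 + 1/1*7/8, 0/1 + 1/1*1/1) = [7/8, 1/1)
  emit 'd', narrow to [5/8, 7/8)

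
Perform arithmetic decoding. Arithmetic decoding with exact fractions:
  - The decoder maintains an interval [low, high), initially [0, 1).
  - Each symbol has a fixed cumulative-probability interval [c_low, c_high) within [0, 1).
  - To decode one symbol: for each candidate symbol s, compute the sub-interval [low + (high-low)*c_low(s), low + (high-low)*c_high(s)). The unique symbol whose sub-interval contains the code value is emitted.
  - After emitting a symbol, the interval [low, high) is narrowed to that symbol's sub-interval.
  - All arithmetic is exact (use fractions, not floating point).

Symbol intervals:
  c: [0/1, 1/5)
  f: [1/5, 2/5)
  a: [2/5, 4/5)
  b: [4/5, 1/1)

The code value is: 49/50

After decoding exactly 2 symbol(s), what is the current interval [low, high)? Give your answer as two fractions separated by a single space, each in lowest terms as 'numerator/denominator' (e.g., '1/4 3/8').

Answer: 24/25 1/1

Derivation:
Step 1: interval [0/1, 1/1), width = 1/1 - 0/1 = 1/1
  'c': [0/1 + 1/1*0/1, 0/1 + 1/1*1/5) = [0/1, 1/5)
  'f': [0/1 + 1/1*1/5, 0/1 + 1/1*2/5) = [1/5, 2/5)
  'a': [0/1 + 1/1*2/5, 0/1 + 1/1*4/5) = [2/5, 4/5)
  'b': [0/1 + 1/1*4/5, 0/1 + 1/1*1/1) = [4/5, 1/1) <- contains code 49/50
  emit 'b', narrow to [4/5, 1/1)
Step 2: interval [4/5, 1/1), width = 1/1 - 4/5 = 1/5
  'c': [4/5 + 1/5*0/1, 4/5 + 1/5*1/5) = [4/5, 21/25)
  'f': [4/5 + 1/5*1/5, 4/5 + 1/5*2/5) = [21/25, 22/25)
  'a': [4/5 + 1/5*2/5, 4/5 + 1/5*4/5) = [22/25, 24/25)
  'b': [4/5 + 1/5*4/5, 4/5 + 1/5*1/1) = [24/25, 1/1) <- contains code 49/50
  emit 'b', narrow to [24/25, 1/1)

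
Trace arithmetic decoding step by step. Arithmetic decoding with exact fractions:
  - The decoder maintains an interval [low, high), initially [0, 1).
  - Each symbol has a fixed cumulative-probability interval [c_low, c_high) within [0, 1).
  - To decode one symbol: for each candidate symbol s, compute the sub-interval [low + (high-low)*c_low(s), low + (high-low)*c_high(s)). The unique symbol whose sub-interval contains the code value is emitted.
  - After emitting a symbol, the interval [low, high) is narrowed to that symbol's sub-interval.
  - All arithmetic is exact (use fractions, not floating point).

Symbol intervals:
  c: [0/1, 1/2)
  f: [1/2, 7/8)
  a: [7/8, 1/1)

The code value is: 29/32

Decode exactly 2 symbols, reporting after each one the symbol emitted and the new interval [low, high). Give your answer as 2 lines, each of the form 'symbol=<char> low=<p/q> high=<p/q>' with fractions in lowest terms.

Answer: symbol=a low=7/8 high=1/1
symbol=c low=7/8 high=15/16

Derivation:
Step 1: interval [0/1, 1/1), width = 1/1 - 0/1 = 1/1
  'c': [0/1 + 1/1*0/1, 0/1 + 1/1*1/2) = [0/1, 1/2)
  'f': [0/1 + 1/1*1/2, 0/1 + 1/1*7/8) = [1/2, 7/8)
  'a': [0/1 + 1/1*7/8, 0/1 + 1/1*1/1) = [7/8, 1/1) <- contains code 29/32
  emit 'a', narrow to [7/8, 1/1)
Step 2: interval [7/8, 1/1), width = 1/1 - 7/8 = 1/8
  'c': [7/8 + 1/8*0/1, 7/8 + 1/8*1/2) = [7/8, 15/16) <- contains code 29/32
  'f': [7/8 + 1/8*1/2, 7/8 + 1/8*7/8) = [15/16, 63/64)
  'a': [7/8 + 1/8*7/8, 7/8 + 1/8*1/1) = [63/64, 1/1)
  emit 'c', narrow to [7/8, 15/16)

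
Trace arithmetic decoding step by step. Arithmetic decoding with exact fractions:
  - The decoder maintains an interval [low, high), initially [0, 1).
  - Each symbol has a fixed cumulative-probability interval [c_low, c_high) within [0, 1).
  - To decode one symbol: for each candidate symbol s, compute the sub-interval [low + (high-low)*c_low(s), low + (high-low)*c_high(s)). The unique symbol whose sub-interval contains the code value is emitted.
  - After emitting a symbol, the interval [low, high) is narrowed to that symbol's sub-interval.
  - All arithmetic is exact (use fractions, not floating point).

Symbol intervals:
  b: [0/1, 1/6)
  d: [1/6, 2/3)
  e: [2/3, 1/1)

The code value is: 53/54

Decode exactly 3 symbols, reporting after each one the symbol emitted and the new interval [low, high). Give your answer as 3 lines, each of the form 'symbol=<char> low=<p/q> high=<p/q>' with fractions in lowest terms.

Step 1: interval [0/1, 1/1), width = 1/1 - 0/1 = 1/1
  'b': [0/1 + 1/1*0/1, 0/1 + 1/1*1/6) = [0/1, 1/6)
  'd': [0/1 + 1/1*1/6, 0/1 + 1/1*2/3) = [1/6, 2/3)
  'e': [0/1 + 1/1*2/3, 0/1 + 1/1*1/1) = [2/3, 1/1) <- contains code 53/54
  emit 'e', narrow to [2/3, 1/1)
Step 2: interval [2/3, 1/1), width = 1/1 - 2/3 = 1/3
  'b': [2/3 + 1/3*0/1, 2/3 + 1/3*1/6) = [2/3, 13/18)
  'd': [2/3 + 1/3*1/6, 2/3 + 1/3*2/3) = [13/18, 8/9)
  'e': [2/3 + 1/3*2/3, 2/3 + 1/3*1/1) = [8/9, 1/1) <- contains code 53/54
  emit 'e', narrow to [8/9, 1/1)
Step 3: interval [8/9, 1/1), width = 1/1 - 8/9 = 1/9
  'b': [8/9 + 1/9*0/1, 8/9 + 1/9*1/6) = [8/9, 49/54)
  'd': [8/9 + 1/9*1/6, 8/9 + 1/9*2/3) = [49/54, 26/27)
  'e': [8/9 + 1/9*2/3, 8/9 + 1/9*1/1) = [26/27, 1/1) <- contains code 53/54
  emit 'e', narrow to [26/27, 1/1)

Answer: symbol=e low=2/3 high=1/1
symbol=e low=8/9 high=1/1
symbol=e low=26/27 high=1/1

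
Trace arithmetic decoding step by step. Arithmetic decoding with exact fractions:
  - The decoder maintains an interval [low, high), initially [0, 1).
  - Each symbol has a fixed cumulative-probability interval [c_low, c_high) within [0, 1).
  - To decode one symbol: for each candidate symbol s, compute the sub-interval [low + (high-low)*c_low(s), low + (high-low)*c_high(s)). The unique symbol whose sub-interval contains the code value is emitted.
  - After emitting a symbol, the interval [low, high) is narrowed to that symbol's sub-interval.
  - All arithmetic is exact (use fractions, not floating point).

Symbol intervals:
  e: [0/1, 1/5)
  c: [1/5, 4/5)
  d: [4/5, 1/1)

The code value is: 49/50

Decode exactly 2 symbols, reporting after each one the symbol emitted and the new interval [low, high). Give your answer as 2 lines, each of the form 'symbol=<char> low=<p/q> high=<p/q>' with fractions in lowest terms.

Step 1: interval [0/1, 1/1), width = 1/1 - 0/1 = 1/1
  'e': [0/1 + 1/1*0/1, 0/1 + 1/1*1/5) = [0/1, 1/5)
  'c': [0/1 + 1/1*1/5, 0/1 + 1/1*4/5) = [1/5, 4/5)
  'd': [0/1 + 1/1*4/5, 0/1 + 1/1*1/1) = [4/5, 1/1) <- contains code 49/50
  emit 'd', narrow to [4/5, 1/1)
Step 2: interval [4/5, 1/1), width = 1/1 - 4/5 = 1/5
  'e': [4/5 + 1/5*0/1, 4/5 + 1/5*1/5) = [4/5, 21/25)
  'c': [4/5 + 1/5*1/5, 4/5 + 1/5*4/5) = [21/25, 24/25)
  'd': [4/5 + 1/5*4/5, 4/5 + 1/5*1/1) = [24/25, 1/1) <- contains code 49/50
  emit 'd', narrow to [24/25, 1/1)

Answer: symbol=d low=4/5 high=1/1
symbol=d low=24/25 high=1/1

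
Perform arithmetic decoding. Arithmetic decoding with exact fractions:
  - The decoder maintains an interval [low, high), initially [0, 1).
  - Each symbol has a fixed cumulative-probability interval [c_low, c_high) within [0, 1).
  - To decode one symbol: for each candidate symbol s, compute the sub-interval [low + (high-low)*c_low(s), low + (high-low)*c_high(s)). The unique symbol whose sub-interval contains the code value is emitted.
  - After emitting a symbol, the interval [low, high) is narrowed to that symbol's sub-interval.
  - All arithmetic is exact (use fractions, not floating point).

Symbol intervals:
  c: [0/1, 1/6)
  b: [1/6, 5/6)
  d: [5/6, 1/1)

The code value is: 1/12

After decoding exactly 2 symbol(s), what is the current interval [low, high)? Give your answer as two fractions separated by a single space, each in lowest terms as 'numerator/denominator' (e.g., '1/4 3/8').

Step 1: interval [0/1, 1/1), width = 1/1 - 0/1 = 1/1
  'c': [0/1 + 1/1*0/1, 0/1 + 1/1*1/6) = [0/1, 1/6) <- contains code 1/12
  'b': [0/1 + 1/1*1/6, 0/1 + 1/1*5/6) = [1/6, 5/6)
  'd': [0/1 + 1/1*5/6, 0/1 + 1/1*1/1) = [5/6, 1/1)
  emit 'c', narrow to [0/1, 1/6)
Step 2: interval [0/1, 1/6), width = 1/6 - 0/1 = 1/6
  'c': [0/1 + 1/6*0/1, 0/1 + 1/6*1/6) = [0/1, 1/36)
  'b': [0/1 + 1/6*1/6, 0/1 + 1/6*5/6) = [1/36, 5/36) <- contains code 1/12
  'd': [0/1 + 1/6*5/6, 0/1 + 1/6*1/1) = [5/36, 1/6)
  emit 'b', narrow to [1/36, 5/36)

Answer: 1/36 5/36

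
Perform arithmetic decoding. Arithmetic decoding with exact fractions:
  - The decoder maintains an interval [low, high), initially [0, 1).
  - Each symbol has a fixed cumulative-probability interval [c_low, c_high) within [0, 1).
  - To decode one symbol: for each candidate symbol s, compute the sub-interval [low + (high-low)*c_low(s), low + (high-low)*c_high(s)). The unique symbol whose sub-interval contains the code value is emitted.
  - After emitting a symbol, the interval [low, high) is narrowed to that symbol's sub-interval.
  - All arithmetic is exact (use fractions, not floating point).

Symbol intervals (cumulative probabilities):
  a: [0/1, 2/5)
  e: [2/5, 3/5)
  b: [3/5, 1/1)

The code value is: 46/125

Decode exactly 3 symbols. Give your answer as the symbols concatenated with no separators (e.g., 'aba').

Step 1: interval [0/1, 1/1), width = 1/1 - 0/1 = 1/1
  'a': [0/1 + 1/1*0/1, 0/1 + 1/1*2/5) = [0/1, 2/5) <- contains code 46/125
  'e': [0/1 + 1/1*2/5, 0/1 + 1/1*3/5) = [2/5, 3/5)
  'b': [0/1 + 1/1*3/5, 0/1 + 1/1*1/1) = [3/5, 1/1)
  emit 'a', narrow to [0/1, 2/5)
Step 2: interval [0/1, 2/5), width = 2/5 - 0/1 = 2/5
  'a': [0/1 + 2/5*0/1, 0/1 + 2/5*2/5) = [0/1, 4/25)
  'e': [0/1 + 2/5*2/5, 0/1 + 2/5*3/5) = [4/25, 6/25)
  'b': [0/1 + 2/5*3/5, 0/1 + 2/5*1/1) = [6/25, 2/5) <- contains code 46/125
  emit 'b', narrow to [6/25, 2/5)
Step 3: interval [6/25, 2/5), width = 2/5 - 6/25 = 4/25
  'a': [6/25 + 4/25*0/1, 6/25 + 4/25*2/5) = [6/25, 38/125)
  'e': [6/25 + 4/25*2/5, 6/25 + 4/25*3/5) = [38/125, 42/125)
  'b': [6/25 + 4/25*3/5, 6/25 + 4/25*1/1) = [42/125, 2/5) <- contains code 46/125
  emit 'b', narrow to [42/125, 2/5)

Answer: abb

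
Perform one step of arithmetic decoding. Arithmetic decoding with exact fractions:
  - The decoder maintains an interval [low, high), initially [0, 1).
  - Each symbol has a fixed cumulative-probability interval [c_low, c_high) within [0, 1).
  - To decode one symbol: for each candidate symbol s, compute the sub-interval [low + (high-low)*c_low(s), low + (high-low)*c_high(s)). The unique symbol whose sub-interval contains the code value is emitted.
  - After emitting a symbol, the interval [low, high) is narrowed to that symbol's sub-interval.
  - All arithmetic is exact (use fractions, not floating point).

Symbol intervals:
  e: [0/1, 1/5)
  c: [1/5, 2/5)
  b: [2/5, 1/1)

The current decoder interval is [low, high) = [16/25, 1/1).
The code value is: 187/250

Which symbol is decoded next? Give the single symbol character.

Interval width = high − low = 1/1 − 16/25 = 9/25
Scaled code = (code − low) / width = (187/250 − 16/25) / 9/25 = 3/10
  e: [0/1, 1/5) 
  c: [1/5, 2/5) ← scaled code falls here ✓
  b: [2/5, 1/1) 

Answer: c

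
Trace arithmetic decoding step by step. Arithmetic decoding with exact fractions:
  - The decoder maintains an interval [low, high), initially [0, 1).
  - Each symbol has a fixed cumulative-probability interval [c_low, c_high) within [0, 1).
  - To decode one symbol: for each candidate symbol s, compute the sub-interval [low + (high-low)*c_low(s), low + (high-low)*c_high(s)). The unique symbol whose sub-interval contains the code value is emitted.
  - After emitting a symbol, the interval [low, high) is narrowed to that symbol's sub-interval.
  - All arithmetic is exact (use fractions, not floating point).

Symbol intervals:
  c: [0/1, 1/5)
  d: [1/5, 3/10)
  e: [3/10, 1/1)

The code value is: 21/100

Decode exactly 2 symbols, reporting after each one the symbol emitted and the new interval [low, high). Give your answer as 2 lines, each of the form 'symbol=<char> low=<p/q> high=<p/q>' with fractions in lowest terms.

Step 1: interval [0/1, 1/1), width = 1/1 - 0/1 = 1/1
  'c': [0/1 + 1/1*0/1, 0/1 + 1/1*1/5) = [0/1, 1/5)
  'd': [0/1 + 1/1*1/5, 0/1 + 1/1*3/10) = [1/5, 3/10) <- contains code 21/100
  'e': [0/1 + 1/1*3/10, 0/1 + 1/1*1/1) = [3/10, 1/1)
  emit 'd', narrow to [1/5, 3/10)
Step 2: interval [1/5, 3/10), width = 3/10 - 1/5 = 1/10
  'c': [1/5 + 1/10*0/1, 1/5 + 1/10*1/5) = [1/5, 11/50) <- contains code 21/100
  'd': [1/5 + 1/10*1/5, 1/5 + 1/10*3/10) = [11/50, 23/100)
  'e': [1/5 + 1/10*3/10, 1/5 + 1/10*1/1) = [23/100, 3/10)
  emit 'c', narrow to [1/5, 11/50)

Answer: symbol=d low=1/5 high=3/10
symbol=c low=1/5 high=11/50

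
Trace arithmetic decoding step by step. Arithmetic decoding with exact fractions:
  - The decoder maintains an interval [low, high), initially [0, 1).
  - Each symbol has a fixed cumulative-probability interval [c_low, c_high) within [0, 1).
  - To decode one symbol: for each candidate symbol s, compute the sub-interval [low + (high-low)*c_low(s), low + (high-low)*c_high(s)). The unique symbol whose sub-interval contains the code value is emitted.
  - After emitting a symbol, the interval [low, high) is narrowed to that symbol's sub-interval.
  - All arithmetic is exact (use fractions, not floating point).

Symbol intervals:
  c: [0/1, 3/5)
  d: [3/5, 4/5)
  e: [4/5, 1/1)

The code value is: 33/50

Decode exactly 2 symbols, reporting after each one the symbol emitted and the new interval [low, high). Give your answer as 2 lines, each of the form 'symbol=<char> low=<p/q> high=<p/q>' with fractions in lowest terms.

Step 1: interval [0/1, 1/1), width = 1/1 - 0/1 = 1/1
  'c': [0/1 + 1/1*0/1, 0/1 + 1/1*3/5) = [0/1, 3/5)
  'd': [0/1 + 1/1*3/5, 0/1 + 1/1*4/5) = [3/5, 4/5) <- contains code 33/50
  'e': [0/1 + 1/1*4/5, 0/1 + 1/1*1/1) = [4/5, 1/1)
  emit 'd', narrow to [3/5, 4/5)
Step 2: interval [3/5, 4/5), width = 4/5 - 3/5 = 1/5
  'c': [3/5 + 1/5*0/1, 3/5 + 1/5*3/5) = [3/5, 18/25) <- contains code 33/50
  'd': [3/5 + 1/5*3/5, 3/5 + 1/5*4/5) = [18/25, 19/25)
  'e': [3/5 + 1/5*4/5, 3/5 + 1/5*1/1) = [19/25, 4/5)
  emit 'c', narrow to [3/5, 18/25)

Answer: symbol=d low=3/5 high=4/5
symbol=c low=3/5 high=18/25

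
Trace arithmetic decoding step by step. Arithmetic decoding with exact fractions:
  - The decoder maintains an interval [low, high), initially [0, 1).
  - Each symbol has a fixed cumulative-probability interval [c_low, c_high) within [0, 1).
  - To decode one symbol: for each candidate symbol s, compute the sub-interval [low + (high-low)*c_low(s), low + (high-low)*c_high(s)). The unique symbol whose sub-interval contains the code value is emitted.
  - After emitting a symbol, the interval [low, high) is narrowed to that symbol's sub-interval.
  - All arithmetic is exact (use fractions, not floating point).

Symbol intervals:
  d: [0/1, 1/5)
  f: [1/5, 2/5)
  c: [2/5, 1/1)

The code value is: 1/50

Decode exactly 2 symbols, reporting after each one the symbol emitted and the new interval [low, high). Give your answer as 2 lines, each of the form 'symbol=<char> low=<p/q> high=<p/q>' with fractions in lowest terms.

Step 1: interval [0/1, 1/1), width = 1/1 - 0/1 = 1/1
  'd': [0/1 + 1/1*0/1, 0/1 + 1/1*1/5) = [0/1, 1/5) <- contains code 1/50
  'f': [0/1 + 1/1*1/5, 0/1 + 1/1*2/5) = [1/5, 2/5)
  'c': [0/1 + 1/1*2/5, 0/1 + 1/1*1/1) = [2/5, 1/1)
  emit 'd', narrow to [0/1, 1/5)
Step 2: interval [0/1, 1/5), width = 1/5 - 0/1 = 1/5
  'd': [0/1 + 1/5*0/1, 0/1 + 1/5*1/5) = [0/1, 1/25) <- contains code 1/50
  'f': [0/1 + 1/5*1/5, 0/1 + 1/5*2/5) = [1/25, 2/25)
  'c': [0/1 + 1/5*2/5, 0/1 + 1/5*1/1) = [2/25, 1/5)
  emit 'd', narrow to [0/1, 1/25)

Answer: symbol=d low=0/1 high=1/5
symbol=d low=0/1 high=1/25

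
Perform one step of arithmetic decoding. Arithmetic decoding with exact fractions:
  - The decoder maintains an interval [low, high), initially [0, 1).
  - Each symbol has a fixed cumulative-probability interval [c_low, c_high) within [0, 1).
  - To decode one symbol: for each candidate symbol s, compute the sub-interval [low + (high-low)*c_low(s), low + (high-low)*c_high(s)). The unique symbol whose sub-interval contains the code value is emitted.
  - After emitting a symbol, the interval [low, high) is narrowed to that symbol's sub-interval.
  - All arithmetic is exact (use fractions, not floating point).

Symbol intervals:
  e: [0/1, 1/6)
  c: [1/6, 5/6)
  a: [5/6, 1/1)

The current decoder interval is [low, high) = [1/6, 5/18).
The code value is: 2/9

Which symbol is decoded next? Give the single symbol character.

Interval width = high − low = 5/18 − 1/6 = 1/9
Scaled code = (code − low) / width = (2/9 − 1/6) / 1/9 = 1/2
  e: [0/1, 1/6) 
  c: [1/6, 5/6) ← scaled code falls here ✓
  a: [5/6, 1/1) 

Answer: c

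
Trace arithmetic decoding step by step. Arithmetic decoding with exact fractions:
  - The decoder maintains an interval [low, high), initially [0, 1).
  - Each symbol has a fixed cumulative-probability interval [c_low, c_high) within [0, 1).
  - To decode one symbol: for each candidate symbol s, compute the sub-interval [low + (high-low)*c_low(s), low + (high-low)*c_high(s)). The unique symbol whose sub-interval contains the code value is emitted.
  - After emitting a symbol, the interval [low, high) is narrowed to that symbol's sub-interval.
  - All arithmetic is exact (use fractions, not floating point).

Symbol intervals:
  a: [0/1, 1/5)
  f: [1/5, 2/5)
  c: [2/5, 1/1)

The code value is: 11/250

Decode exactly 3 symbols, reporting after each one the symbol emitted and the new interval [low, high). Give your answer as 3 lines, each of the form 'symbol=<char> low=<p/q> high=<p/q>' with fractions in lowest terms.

Answer: symbol=a low=0/1 high=1/5
symbol=f low=1/25 high=2/25
symbol=a low=1/25 high=6/125

Derivation:
Step 1: interval [0/1, 1/1), width = 1/1 - 0/1 = 1/1
  'a': [0/1 + 1/1*0/1, 0/1 + 1/1*1/5) = [0/1, 1/5) <- contains code 11/250
  'f': [0/1 + 1/1*1/5, 0/1 + 1/1*2/5) = [1/5, 2/5)
  'c': [0/1 + 1/1*2/5, 0/1 + 1/1*1/1) = [2/5, 1/1)
  emit 'a', narrow to [0/1, 1/5)
Step 2: interval [0/1, 1/5), width = 1/5 - 0/1 = 1/5
  'a': [0/1 + 1/5*0/1, 0/1 + 1/5*1/5) = [0/1, 1/25)
  'f': [0/1 + 1/5*1/5, 0/1 + 1/5*2/5) = [1/25, 2/25) <- contains code 11/250
  'c': [0/1 + 1/5*2/5, 0/1 + 1/5*1/1) = [2/25, 1/5)
  emit 'f', narrow to [1/25, 2/25)
Step 3: interval [1/25, 2/25), width = 2/25 - 1/25 = 1/25
  'a': [1/25 + 1/25*0/1, 1/25 + 1/25*1/5) = [1/25, 6/125) <- contains code 11/250
  'f': [1/25 + 1/25*1/5, 1/25 + 1/25*2/5) = [6/125, 7/125)
  'c': [1/25 + 1/25*2/5, 1/25 + 1/25*1/1) = [7/125, 2/25)
  emit 'a', narrow to [1/25, 6/125)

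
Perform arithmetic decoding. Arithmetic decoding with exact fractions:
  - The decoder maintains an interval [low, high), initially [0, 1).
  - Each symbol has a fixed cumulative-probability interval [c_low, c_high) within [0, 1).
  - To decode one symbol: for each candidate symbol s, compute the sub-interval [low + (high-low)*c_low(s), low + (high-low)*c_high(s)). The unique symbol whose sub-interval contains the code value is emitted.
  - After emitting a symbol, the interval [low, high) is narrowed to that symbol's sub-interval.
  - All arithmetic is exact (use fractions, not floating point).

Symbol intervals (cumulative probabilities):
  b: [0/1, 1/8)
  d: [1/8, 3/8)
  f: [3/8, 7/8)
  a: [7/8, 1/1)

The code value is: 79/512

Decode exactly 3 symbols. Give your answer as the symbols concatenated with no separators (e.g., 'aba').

Step 1: interval [0/1, 1/1), width = 1/1 - 0/1 = 1/1
  'b': [0/1 + 1/1*0/1, 0/1 + 1/1*1/8) = [0/1, 1/8)
  'd': [0/1 + 1/1*1/8, 0/1 + 1/1*3/8) = [1/8, 3/8) <- contains code 79/512
  'f': [0/1 + 1/1*3/8, 0/1 + 1/1*7/8) = [3/8, 7/8)
  'a': [0/1 + 1/1*7/8, 0/1 + 1/1*1/1) = [7/8, 1/1)
  emit 'd', narrow to [1/8, 3/8)
Step 2: interval [1/8, 3/8), width = 3/8 - 1/8 = 1/4
  'b': [1/8 + 1/4*0/1, 1/8 + 1/4*1/8) = [1/8, 5/32) <- contains code 79/512
  'd': [1/8 + 1/4*1/8, 1/8 + 1/4*3/8) = [5/32, 7/32)
  'f': [1/8 + 1/4*3/8, 1/8 + 1/4*7/8) = [7/32, 11/32)
  'a': [1/8 + 1/4*7/8, 1/8 + 1/4*1/1) = [11/32, 3/8)
  emit 'b', narrow to [1/8, 5/32)
Step 3: interval [1/8, 5/32), width = 5/32 - 1/8 = 1/32
  'b': [1/8 + 1/32*0/1, 1/8 + 1/32*1/8) = [1/8, 33/256)
  'd': [1/8 + 1/32*1/8, 1/8 + 1/32*3/8) = [33/256, 35/256)
  'f': [1/8 + 1/32*3/8, 1/8 + 1/32*7/8) = [35/256, 39/256)
  'a': [1/8 + 1/32*7/8, 1/8 + 1/32*1/1) = [39/256, 5/32) <- contains code 79/512
  emit 'a', narrow to [39/256, 5/32)

Answer: dba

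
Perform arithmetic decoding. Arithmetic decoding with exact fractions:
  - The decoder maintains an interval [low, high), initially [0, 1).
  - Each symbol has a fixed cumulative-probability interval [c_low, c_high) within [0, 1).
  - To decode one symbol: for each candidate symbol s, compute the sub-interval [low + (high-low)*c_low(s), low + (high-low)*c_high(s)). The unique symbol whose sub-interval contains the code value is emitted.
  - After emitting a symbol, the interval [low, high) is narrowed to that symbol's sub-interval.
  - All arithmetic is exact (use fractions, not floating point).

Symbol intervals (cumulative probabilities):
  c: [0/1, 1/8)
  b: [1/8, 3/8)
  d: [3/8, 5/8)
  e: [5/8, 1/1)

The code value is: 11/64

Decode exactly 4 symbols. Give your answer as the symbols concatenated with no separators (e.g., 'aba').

Step 1: interval [0/1, 1/1), width = 1/1 - 0/1 = 1/1
  'c': [0/1 + 1/1*0/1, 0/1 + 1/1*1/8) = [0/1, 1/8)
  'b': [0/1 + 1/1*1/8, 0/1 + 1/1*3/8) = [1/8, 3/8) <- contains code 11/64
  'd': [0/1 + 1/1*3/8, 0/1 + 1/1*5/8) = [3/8, 5/8)
  'e': [0/1 + 1/1*5/8, 0/1 + 1/1*1/1) = [5/8, 1/1)
  emit 'b', narrow to [1/8, 3/8)
Step 2: interval [1/8, 3/8), width = 3/8 - 1/8 = 1/4
  'c': [1/8 + 1/4*0/1, 1/8 + 1/4*1/8) = [1/8, 5/32)
  'b': [1/8 + 1/4*1/8, 1/8 + 1/4*3/8) = [5/32, 7/32) <- contains code 11/64
  'd': [1/8 + 1/4*3/8, 1/8 + 1/4*5/8) = [7/32, 9/32)
  'e': [1/8 + 1/4*5/8, 1/8 + 1/4*1/1) = [9/32, 3/8)
  emit 'b', narrow to [5/32, 7/32)
Step 3: interval [5/32, 7/32), width = 7/32 - 5/32 = 1/16
  'c': [5/32 + 1/16*0/1, 5/32 + 1/16*1/8) = [5/32, 21/128)
  'b': [5/32 + 1/16*1/8, 5/32 + 1/16*3/8) = [21/128, 23/128) <- contains code 11/64
  'd': [5/32 + 1/16*3/8, 5/32 + 1/16*5/8) = [23/128, 25/128)
  'e': [5/32 + 1/16*5/8, 5/32 + 1/16*1/1) = [25/128, 7/32)
  emit 'b', narrow to [21/128, 23/128)
Step 4: interval [21/128, 23/128), width = 23/128 - 21/128 = 1/64
  'c': [21/128 + 1/64*0/1, 21/128 + 1/64*1/8) = [21/128, 85/512)
  'b': [21/128 + 1/64*1/8, 21/128 + 1/64*3/8) = [85/512, 87/512)
  'd': [21/128 + 1/64*3/8, 21/128 + 1/64*5/8) = [87/512, 89/512) <- contains code 11/64
  'e': [21/128 + 1/64*5/8, 21/128 + 1/64*1/1) = [89/512, 23/128)
  emit 'd', narrow to [87/512, 89/512)

Answer: bbbd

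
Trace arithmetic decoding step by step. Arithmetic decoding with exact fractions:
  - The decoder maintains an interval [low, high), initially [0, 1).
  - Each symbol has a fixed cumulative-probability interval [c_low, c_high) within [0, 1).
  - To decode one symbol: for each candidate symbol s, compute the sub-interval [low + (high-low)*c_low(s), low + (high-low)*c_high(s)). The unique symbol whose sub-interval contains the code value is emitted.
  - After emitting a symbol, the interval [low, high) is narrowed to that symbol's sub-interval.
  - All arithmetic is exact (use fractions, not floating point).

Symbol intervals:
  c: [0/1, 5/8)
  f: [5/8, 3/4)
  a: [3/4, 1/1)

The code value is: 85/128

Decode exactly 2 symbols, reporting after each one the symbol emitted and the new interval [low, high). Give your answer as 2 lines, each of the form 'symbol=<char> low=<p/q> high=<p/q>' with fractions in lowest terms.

Answer: symbol=f low=5/8 high=3/4
symbol=c low=5/8 high=45/64

Derivation:
Step 1: interval [0/1, 1/1), width = 1/1 - 0/1 = 1/1
  'c': [0/1 + 1/1*0/1, 0/1 + 1/1*5/8) = [0/1, 5/8)
  'f': [0/1 + 1/1*5/8, 0/1 + 1/1*3/4) = [5/8, 3/4) <- contains code 85/128
  'a': [0/1 + 1/1*3/4, 0/1 + 1/1*1/1) = [3/4, 1/1)
  emit 'f', narrow to [5/8, 3/4)
Step 2: interval [5/8, 3/4), width = 3/4 - 5/8 = 1/8
  'c': [5/8 + 1/8*0/1, 5/8 + 1/8*5/8) = [5/8, 45/64) <- contains code 85/128
  'f': [5/8 + 1/8*5/8, 5/8 + 1/8*3/4) = [45/64, 23/32)
  'a': [5/8 + 1/8*3/4, 5/8 + 1/8*1/1) = [23/32, 3/4)
  emit 'c', narrow to [5/8, 45/64)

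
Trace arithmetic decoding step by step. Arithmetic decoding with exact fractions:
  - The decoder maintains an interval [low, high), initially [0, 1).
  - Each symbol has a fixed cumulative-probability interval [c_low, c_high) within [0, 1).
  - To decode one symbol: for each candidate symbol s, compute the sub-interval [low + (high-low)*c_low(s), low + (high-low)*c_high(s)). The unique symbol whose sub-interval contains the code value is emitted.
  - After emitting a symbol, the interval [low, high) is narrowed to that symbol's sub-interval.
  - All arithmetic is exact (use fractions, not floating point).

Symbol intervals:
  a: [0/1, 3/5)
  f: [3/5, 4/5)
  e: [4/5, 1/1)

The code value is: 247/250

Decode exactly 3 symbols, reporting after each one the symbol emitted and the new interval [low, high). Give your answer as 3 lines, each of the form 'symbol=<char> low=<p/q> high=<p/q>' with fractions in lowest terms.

Answer: symbol=e low=4/5 high=1/1
symbol=e low=24/25 high=1/1
symbol=f low=123/125 high=124/125

Derivation:
Step 1: interval [0/1, 1/1), width = 1/1 - 0/1 = 1/1
  'a': [0/1 + 1/1*0/1, 0/1 + 1/1*3/5) = [0/1, 3/5)
  'f': [0/1 + 1/1*3/5, 0/1 + 1/1*4/5) = [3/5, 4/5)
  'e': [0/1 + 1/1*4/5, 0/1 + 1/1*1/1) = [4/5, 1/1) <- contains code 247/250
  emit 'e', narrow to [4/5, 1/1)
Step 2: interval [4/5, 1/1), width = 1/1 - 4/5 = 1/5
  'a': [4/5 + 1/5*0/1, 4/5 + 1/5*3/5) = [4/5, 23/25)
  'f': [4/5 + 1/5*3/5, 4/5 + 1/5*4/5) = [23/25, 24/25)
  'e': [4/5 + 1/5*4/5, 4/5 + 1/5*1/1) = [24/25, 1/1) <- contains code 247/250
  emit 'e', narrow to [24/25, 1/1)
Step 3: interval [24/25, 1/1), width = 1/1 - 24/25 = 1/25
  'a': [24/25 + 1/25*0/1, 24/25 + 1/25*3/5) = [24/25, 123/125)
  'f': [24/25 + 1/25*3/5, 24/25 + 1/25*4/5) = [123/125, 124/125) <- contains code 247/250
  'e': [24/25 + 1/25*4/5, 24/25 + 1/25*1/1) = [124/125, 1/1)
  emit 'f', narrow to [123/125, 124/125)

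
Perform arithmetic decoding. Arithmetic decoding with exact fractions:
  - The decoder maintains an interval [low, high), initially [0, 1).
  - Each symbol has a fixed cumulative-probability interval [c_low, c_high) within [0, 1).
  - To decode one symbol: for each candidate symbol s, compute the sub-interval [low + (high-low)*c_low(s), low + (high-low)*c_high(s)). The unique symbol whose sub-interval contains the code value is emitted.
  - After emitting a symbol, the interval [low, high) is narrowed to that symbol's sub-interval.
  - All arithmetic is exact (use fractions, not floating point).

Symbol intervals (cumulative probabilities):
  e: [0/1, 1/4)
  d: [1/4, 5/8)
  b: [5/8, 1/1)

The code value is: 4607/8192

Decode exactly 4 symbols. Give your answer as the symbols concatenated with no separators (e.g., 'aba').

Answer: dbdb

Derivation:
Step 1: interval [0/1, 1/1), width = 1/1 - 0/1 = 1/1
  'e': [0/1 + 1/1*0/1, 0/1 + 1/1*1/4) = [0/1, 1/4)
  'd': [0/1 + 1/1*1/4, 0/1 + 1/1*5/8) = [1/4, 5/8) <- contains code 4607/8192
  'b': [0/1 + 1/1*5/8, 0/1 + 1/1*1/1) = [5/8, 1/1)
  emit 'd', narrow to [1/4, 5/8)
Step 2: interval [1/4, 5/8), width = 5/8 - 1/4 = 3/8
  'e': [1/4 + 3/8*0/1, 1/4 + 3/8*1/4) = [1/4, 11/32)
  'd': [1/4 + 3/8*1/4, 1/4 + 3/8*5/8) = [11/32, 31/64)
  'b': [1/4 + 3/8*5/8, 1/4 + 3/8*1/1) = [31/64, 5/8) <- contains code 4607/8192
  emit 'b', narrow to [31/64, 5/8)
Step 3: interval [31/64, 5/8), width = 5/8 - 31/64 = 9/64
  'e': [31/64 + 9/64*0/1, 31/64 + 9/64*1/4) = [31/64, 133/256)
  'd': [31/64 + 9/64*1/4, 31/64 + 9/64*5/8) = [133/256, 293/512) <- contains code 4607/8192
  'b': [31/64 + 9/64*5/8, 31/64 + 9/64*1/1) = [293/512, 5/8)
  emit 'd', narrow to [133/256, 293/512)
Step 4: interval [133/256, 293/512), width = 293/512 - 133/256 = 27/512
  'e': [133/256 + 27/512*0/1, 133/256 + 27/512*1/4) = [133/256, 1091/2048)
  'd': [133/256 + 27/512*1/4, 133/256 + 27/512*5/8) = [1091/2048, 2263/4096)
  'b': [133/256 + 27/512*5/8, 133/256 + 27/512*1/1) = [2263/4096, 293/512) <- contains code 4607/8192
  emit 'b', narrow to [2263/4096, 293/512)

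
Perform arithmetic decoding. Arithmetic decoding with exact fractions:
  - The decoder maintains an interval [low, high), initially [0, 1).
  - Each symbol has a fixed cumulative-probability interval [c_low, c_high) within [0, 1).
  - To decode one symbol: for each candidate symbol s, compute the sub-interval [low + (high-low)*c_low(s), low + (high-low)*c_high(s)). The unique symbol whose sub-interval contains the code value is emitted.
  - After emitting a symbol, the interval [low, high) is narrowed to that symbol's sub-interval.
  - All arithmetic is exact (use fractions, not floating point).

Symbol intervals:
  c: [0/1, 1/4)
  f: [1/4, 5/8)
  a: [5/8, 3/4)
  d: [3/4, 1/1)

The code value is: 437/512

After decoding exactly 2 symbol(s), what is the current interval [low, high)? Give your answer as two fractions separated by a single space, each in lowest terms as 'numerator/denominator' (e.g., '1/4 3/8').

Answer: 13/16 29/32

Derivation:
Step 1: interval [0/1, 1/1), width = 1/1 - 0/1 = 1/1
  'c': [0/1 + 1/1*0/1, 0/1 + 1/1*1/4) = [0/1, 1/4)
  'f': [0/1 + 1/1*1/4, 0/1 + 1/1*5/8) = [1/4, 5/8)
  'a': [0/1 + 1/1*5/8, 0/1 + 1/1*3/4) = [5/8, 3/4)
  'd': [0/1 + 1/1*3/4, 0/1 + 1/1*1/1) = [3/4, 1/1) <- contains code 437/512
  emit 'd', narrow to [3/4, 1/1)
Step 2: interval [3/4, 1/1), width = 1/1 - 3/4 = 1/4
  'c': [3/4 + 1/4*0/1, 3/4 + 1/4*1/4) = [3/4, 13/16)
  'f': [3/4 + 1/4*1/4, 3/4 + 1/4*5/8) = [13/16, 29/32) <- contains code 437/512
  'a': [3/4 + 1/4*5/8, 3/4 + 1/4*3/4) = [29/32, 15/16)
  'd': [3/4 + 1/4*3/4, 3/4 + 1/4*1/1) = [15/16, 1/1)
  emit 'f', narrow to [13/16, 29/32)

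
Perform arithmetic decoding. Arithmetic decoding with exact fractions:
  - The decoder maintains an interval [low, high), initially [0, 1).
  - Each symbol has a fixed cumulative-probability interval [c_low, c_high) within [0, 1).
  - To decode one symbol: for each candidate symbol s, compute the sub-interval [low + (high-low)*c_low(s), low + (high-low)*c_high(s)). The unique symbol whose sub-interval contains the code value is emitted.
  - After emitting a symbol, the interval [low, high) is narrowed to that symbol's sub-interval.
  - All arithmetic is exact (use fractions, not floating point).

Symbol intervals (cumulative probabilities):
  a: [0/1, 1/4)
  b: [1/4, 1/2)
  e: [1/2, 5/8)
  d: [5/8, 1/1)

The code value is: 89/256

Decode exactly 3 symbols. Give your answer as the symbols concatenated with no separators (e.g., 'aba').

Step 1: interval [0/1, 1/1), width = 1/1 - 0/1 = 1/1
  'a': [0/1 + 1/1*0/1, 0/1 + 1/1*1/4) = [0/1, 1/4)
  'b': [0/1 + 1/1*1/4, 0/1 + 1/1*1/2) = [1/4, 1/2) <- contains code 89/256
  'e': [0/1 + 1/1*1/2, 0/1 + 1/1*5/8) = [1/2, 5/8)
  'd': [0/1 + 1/1*5/8, 0/1 + 1/1*1/1) = [5/8, 1/1)
  emit 'b', narrow to [1/4, 1/2)
Step 2: interval [1/4, 1/2), width = 1/2 - 1/4 = 1/4
  'a': [1/4 + 1/4*0/1, 1/4 + 1/4*1/4) = [1/4, 5/16)
  'b': [1/4 + 1/4*1/4, 1/4 + 1/4*1/2) = [5/16, 3/8) <- contains code 89/256
  'e': [1/4 + 1/4*1/2, 1/4 + 1/4*5/8) = [3/8, 13/32)
  'd': [1/4 + 1/4*5/8, 1/4 + 1/4*1/1) = [13/32, 1/2)
  emit 'b', narrow to [5/16, 3/8)
Step 3: interval [5/16, 3/8), width = 3/8 - 5/16 = 1/16
  'a': [5/16 + 1/16*0/1, 5/16 + 1/16*1/4) = [5/16, 21/64)
  'b': [5/16 + 1/16*1/4, 5/16 + 1/16*1/2) = [21/64, 11/32)
  'e': [5/16 + 1/16*1/2, 5/16 + 1/16*5/8) = [11/32, 45/128) <- contains code 89/256
  'd': [5/16 + 1/16*5/8, 5/16 + 1/16*1/1) = [45/128, 3/8)
  emit 'e', narrow to [11/32, 45/128)

Answer: bbe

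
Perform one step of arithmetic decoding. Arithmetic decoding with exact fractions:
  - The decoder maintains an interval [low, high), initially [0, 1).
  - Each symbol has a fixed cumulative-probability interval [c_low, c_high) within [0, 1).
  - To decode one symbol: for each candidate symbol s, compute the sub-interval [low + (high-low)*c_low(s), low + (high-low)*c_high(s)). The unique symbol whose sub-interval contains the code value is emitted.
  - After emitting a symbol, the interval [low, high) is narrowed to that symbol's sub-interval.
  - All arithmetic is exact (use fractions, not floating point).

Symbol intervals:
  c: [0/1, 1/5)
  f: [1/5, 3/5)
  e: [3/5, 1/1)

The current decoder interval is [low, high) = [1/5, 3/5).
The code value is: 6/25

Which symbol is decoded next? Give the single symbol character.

Answer: c

Derivation:
Interval width = high − low = 3/5 − 1/5 = 2/5
Scaled code = (code − low) / width = (6/25 − 1/5) / 2/5 = 1/10
  c: [0/1, 1/5) ← scaled code falls here ✓
  f: [1/5, 3/5) 
  e: [3/5, 1/1) 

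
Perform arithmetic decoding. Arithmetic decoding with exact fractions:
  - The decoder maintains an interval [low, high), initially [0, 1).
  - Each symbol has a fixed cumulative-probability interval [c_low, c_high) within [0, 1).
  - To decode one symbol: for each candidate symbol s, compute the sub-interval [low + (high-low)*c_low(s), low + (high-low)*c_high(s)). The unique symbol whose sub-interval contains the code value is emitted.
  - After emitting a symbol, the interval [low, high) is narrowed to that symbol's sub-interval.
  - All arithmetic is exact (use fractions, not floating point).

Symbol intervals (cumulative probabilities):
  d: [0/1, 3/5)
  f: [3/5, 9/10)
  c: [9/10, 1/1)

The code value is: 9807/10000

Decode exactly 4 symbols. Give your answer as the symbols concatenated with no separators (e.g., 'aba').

Answer: cffd

Derivation:
Step 1: interval [0/1, 1/1), width = 1/1 - 0/1 = 1/1
  'd': [0/1 + 1/1*0/1, 0/1 + 1/1*3/5) = [0/1, 3/5)
  'f': [0/1 + 1/1*3/5, 0/1 + 1/1*9/10) = [3/5, 9/10)
  'c': [0/1 + 1/1*9/10, 0/1 + 1/1*1/1) = [9/10, 1/1) <- contains code 9807/10000
  emit 'c', narrow to [9/10, 1/1)
Step 2: interval [9/10, 1/1), width = 1/1 - 9/10 = 1/10
  'd': [9/10 + 1/10*0/1, 9/10 + 1/10*3/5) = [9/10, 24/25)
  'f': [9/10 + 1/10*3/5, 9/10 + 1/10*9/10) = [24/25, 99/100) <- contains code 9807/10000
  'c': [9/10 + 1/10*9/10, 9/10 + 1/10*1/1) = [99/100, 1/1)
  emit 'f', narrow to [24/25, 99/100)
Step 3: interval [24/25, 99/100), width = 99/100 - 24/25 = 3/100
  'd': [24/25 + 3/100*0/1, 24/25 + 3/100*3/5) = [24/25, 489/500)
  'f': [24/25 + 3/100*3/5, 24/25 + 3/100*9/10) = [489/500, 987/1000) <- contains code 9807/10000
  'c': [24/25 + 3/100*9/10, 24/25 + 3/100*1/1) = [987/1000, 99/100)
  emit 'f', narrow to [489/500, 987/1000)
Step 4: interval [489/500, 987/1000), width = 987/1000 - 489/500 = 9/1000
  'd': [489/500 + 9/1000*0/1, 489/500 + 9/1000*3/5) = [489/500, 4917/5000) <- contains code 9807/10000
  'f': [489/500 + 9/1000*3/5, 489/500 + 9/1000*9/10) = [4917/5000, 9861/10000)
  'c': [489/500 + 9/1000*9/10, 489/500 + 9/1000*1/1) = [9861/10000, 987/1000)
  emit 'd', narrow to [489/500, 4917/5000)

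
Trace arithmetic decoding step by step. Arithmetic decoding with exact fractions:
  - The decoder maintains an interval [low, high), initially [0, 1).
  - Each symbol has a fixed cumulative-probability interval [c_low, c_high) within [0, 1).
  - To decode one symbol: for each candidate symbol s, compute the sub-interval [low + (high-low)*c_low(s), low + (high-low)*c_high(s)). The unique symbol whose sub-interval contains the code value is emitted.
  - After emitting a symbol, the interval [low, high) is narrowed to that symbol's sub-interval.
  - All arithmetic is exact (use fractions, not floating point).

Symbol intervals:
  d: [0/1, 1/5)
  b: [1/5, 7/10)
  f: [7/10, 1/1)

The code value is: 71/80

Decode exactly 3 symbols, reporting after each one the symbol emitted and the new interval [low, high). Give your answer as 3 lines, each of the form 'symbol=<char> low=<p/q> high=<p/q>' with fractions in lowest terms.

Step 1: interval [0/1, 1/1), width = 1/1 - 0/1 = 1/1
  'd': [0/1 + 1/1*0/1, 0/1 + 1/1*1/5) = [0/1, 1/5)
  'b': [0/1 + 1/1*1/5, 0/1 + 1/1*7/10) = [1/5, 7/10)
  'f': [0/1 + 1/1*7/10, 0/1 + 1/1*1/1) = [7/10, 1/1) <- contains code 71/80
  emit 'f', narrow to [7/10, 1/1)
Step 2: interval [7/10, 1/1), width = 1/1 - 7/10 = 3/10
  'd': [7/10 + 3/10*0/1, 7/10 + 3/10*1/5) = [7/10, 19/25)
  'b': [7/10 + 3/10*1/5, 7/10 + 3/10*7/10) = [19/25, 91/100) <- contains code 71/80
  'f': [7/10 + 3/10*7/10, 7/10 + 3/10*1/1) = [91/100, 1/1)
  emit 'b', narrow to [19/25, 91/100)
Step 3: interval [19/25, 91/100), width = 91/100 - 19/25 = 3/20
  'd': [19/25 + 3/20*0/1, 19/25 + 3/20*1/5) = [19/25, 79/100)
  'b': [19/25 + 3/20*1/5, 19/25 + 3/20*7/10) = [79/100, 173/200)
  'f': [19/25 + 3/20*7/10, 19/25 + 3/20*1/1) = [173/200, 91/100) <- contains code 71/80
  emit 'f', narrow to [173/200, 91/100)

Answer: symbol=f low=7/10 high=1/1
symbol=b low=19/25 high=91/100
symbol=f low=173/200 high=91/100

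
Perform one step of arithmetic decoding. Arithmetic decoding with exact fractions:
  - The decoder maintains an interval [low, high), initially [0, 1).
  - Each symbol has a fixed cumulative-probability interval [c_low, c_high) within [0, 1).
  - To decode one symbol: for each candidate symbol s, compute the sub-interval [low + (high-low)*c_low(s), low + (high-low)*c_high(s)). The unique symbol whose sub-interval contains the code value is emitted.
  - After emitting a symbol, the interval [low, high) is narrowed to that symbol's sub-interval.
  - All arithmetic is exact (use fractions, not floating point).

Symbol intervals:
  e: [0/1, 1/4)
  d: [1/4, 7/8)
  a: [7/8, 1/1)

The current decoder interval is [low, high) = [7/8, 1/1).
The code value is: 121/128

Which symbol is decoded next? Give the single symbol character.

Answer: d

Derivation:
Interval width = high − low = 1/1 − 7/8 = 1/8
Scaled code = (code − low) / width = (121/128 − 7/8) / 1/8 = 9/16
  e: [0/1, 1/4) 
  d: [1/4, 7/8) ← scaled code falls here ✓
  a: [7/8, 1/1) 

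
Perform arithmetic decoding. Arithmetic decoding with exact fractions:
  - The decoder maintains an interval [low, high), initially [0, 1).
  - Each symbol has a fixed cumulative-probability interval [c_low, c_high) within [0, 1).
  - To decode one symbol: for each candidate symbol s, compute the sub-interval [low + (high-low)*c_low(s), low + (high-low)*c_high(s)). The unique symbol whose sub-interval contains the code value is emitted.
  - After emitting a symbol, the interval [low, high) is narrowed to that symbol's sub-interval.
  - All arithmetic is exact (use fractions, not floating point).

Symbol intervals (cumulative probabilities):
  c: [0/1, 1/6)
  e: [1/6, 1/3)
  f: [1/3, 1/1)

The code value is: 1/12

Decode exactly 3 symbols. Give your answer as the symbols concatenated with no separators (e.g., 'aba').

Step 1: interval [0/1, 1/1), width = 1/1 - 0/1 = 1/1
  'c': [0/1 + 1/1*0/1, 0/1 + 1/1*1/6) = [0/1, 1/6) <- contains code 1/12
  'e': [0/1 + 1/1*1/6, 0/1 + 1/1*1/3) = [1/6, 1/3)
  'f': [0/1 + 1/1*1/3, 0/1 + 1/1*1/1) = [1/3, 1/1)
  emit 'c', narrow to [0/1, 1/6)
Step 2: interval [0/1, 1/6), width = 1/6 - 0/1 = 1/6
  'c': [0/1 + 1/6*0/1, 0/1 + 1/6*1/6) = [0/1, 1/36)
  'e': [0/1 + 1/6*1/6, 0/1 + 1/6*1/3) = [1/36, 1/18)
  'f': [0/1 + 1/6*1/3, 0/1 + 1/6*1/1) = [1/18, 1/6) <- contains code 1/12
  emit 'f', narrow to [1/18, 1/6)
Step 3: interval [1/18, 1/6), width = 1/6 - 1/18 = 1/9
  'c': [1/18 + 1/9*0/1, 1/18 + 1/9*1/6) = [1/18, 2/27)
  'e': [1/18 + 1/9*1/6, 1/18 + 1/9*1/3) = [2/27, 5/54) <- contains code 1/12
  'f': [1/18 + 1/9*1/3, 1/18 + 1/9*1/1) = [5/54, 1/6)
  emit 'e', narrow to [2/27, 5/54)

Answer: cfe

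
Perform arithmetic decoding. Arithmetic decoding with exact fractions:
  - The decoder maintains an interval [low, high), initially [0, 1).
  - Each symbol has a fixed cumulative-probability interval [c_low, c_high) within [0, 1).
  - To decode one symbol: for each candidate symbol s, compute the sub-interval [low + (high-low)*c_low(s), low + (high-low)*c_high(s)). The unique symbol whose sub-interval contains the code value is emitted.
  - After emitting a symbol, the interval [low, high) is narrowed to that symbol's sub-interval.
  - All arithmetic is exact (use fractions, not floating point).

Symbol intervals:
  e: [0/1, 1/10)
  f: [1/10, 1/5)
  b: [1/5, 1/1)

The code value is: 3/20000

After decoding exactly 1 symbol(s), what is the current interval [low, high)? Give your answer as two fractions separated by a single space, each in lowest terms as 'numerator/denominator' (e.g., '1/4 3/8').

Step 1: interval [0/1, 1/1), width = 1/1 - 0/1 = 1/1
  'e': [0/1 + 1/1*0/1, 0/1 + 1/1*1/10) = [0/1, 1/10) <- contains code 3/20000
  'f': [0/1 + 1/1*1/10, 0/1 + 1/1*1/5) = [1/10, 1/5)
  'b': [0/1 + 1/1*1/5, 0/1 + 1/1*1/1) = [1/5, 1/1)
  emit 'e', narrow to [0/1, 1/10)

Answer: 0/1 1/10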